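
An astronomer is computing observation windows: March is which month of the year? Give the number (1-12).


Calendar month order:
2. February
3. March <--
4. April
March is month number 3

3


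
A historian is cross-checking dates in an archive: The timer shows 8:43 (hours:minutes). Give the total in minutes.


Hours: 8
Minutes: 43
Convert hours to minutes: 8 x 60 = 480
Add remaining minutes: 480 + 43 = 523

523


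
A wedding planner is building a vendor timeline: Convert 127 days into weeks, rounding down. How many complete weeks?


Total days: 127
Days per week: 7
Division: 127 / 7 = 18 remainder 1
Complete weeks: 18
Remaining days: 1

18


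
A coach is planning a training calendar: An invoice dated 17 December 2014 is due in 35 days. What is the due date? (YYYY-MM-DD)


Start: 2014-12-17
Adding 35 days
Days remaining in December: 14
After December: 21 days still to add
January 2015 has 31 days, need 21
Result: 2015-01-21

2015-01-21


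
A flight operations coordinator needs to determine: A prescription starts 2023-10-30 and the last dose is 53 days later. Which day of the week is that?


Start: 2023-10-30 (Monday)
Step 1 - find target date: add 53 days
  2023-10-30 + 53 days = 2023-12-22
Step 2 - day of week:
  53 mod 7 = 4
  Monday + 4 days -> Friday
Result: Friday (2023-12-22)

Friday


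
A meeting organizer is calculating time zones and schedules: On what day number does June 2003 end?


Month: June
Year: 2003
June is a 30-day month
Total: 30 days

30


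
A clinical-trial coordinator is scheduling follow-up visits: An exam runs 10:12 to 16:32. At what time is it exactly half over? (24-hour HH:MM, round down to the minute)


Start time: 10:12 = 612 minutes from midnight
End time: 16:32 = 992 minutes from midnight
Sum: 612 + 992 = 1604
Midpoint: 1604 / 2 = 802 minutes
Convert: 802 / 60 = 13 hours, 22 minutes
Result: 13:22

13:22


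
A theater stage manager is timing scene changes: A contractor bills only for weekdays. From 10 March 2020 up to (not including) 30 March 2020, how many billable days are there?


Start: 2020-03-10 (Tuesday)
End (exclusive): 2020-03-30 (Monday)
Total calendar days: 20
Full weeks: 20 // 7 = 2 -> 10 weekdays
Remaining 6 days starting on Tuesday:
  Tue(w), Wed(w), Thu(w), Fri(w), Sat(-), Sun(-) -> 4 weekdays
Total business days: 10 + 4 = 14

14


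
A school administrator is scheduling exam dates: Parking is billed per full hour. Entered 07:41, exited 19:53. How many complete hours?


Start: 07:41
End: 19:53
Hour difference: 19 - 7 = 12 hours
Minute difference: 53 - 41 = 12 minutes
Total minutes: 732
Complete hours: 732 / 60 = 12 (remainder 12)

12


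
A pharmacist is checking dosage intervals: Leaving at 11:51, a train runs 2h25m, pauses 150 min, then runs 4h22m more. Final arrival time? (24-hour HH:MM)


Depart: 11:51
Leg 1: +145 min -> 14:16
Layover: +150 min -> 16:46
Leg 2: +262 min -> 21:08
Total travel: 557 minutes = 9h 17m
Arrival: 21:08

21:08


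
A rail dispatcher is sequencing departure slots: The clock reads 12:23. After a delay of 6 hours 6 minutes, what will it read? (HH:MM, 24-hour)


Start time: 12:23
Adding: 6 hours 6 minutes
Minutes: 23 + 6 = 29
Hours: 12 + 6 + 0 = 18
Result: 18:29

18:29


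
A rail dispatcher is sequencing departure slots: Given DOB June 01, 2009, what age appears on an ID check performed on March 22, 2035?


Birth: 2009-06-01
Reference: 2035-03-22
Year difference: 2035 - 2009 = 26
Has birthday (06-01) occurred by 03-22? No
Birthday not yet reached this year -> subtract 1
Age in full years: 25

25


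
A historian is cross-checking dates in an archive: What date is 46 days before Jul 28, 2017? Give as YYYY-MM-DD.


Start: 2017-07-28
Subtracting 46 days
Days already passed in July: 28
After going back through July: 18 more days to subtract
June 2017 has 30 days, need 18
Result: 2017-06-12

2017-06-12


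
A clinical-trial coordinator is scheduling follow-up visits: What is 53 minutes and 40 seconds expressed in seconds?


Minutes: 53
Extra seconds: 40
Seconds per minute: 60
Minutes to seconds: 53 x 60 = 3180
Total: 3180 + 40 = 3220

3220


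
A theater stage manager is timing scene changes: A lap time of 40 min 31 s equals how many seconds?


Minutes: 40
Seconds: 31
Convert minutes to seconds: 40 x 60 = 2400
Add remaining seconds: 2400 + 31 = 2431

2431


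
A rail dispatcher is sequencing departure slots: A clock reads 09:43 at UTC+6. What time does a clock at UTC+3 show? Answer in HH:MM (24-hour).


Local time: 09:43 at UTC+6 (offset 6h)
Target zone: UTC+3 (offset 3h)
Difference: 3 - (6) = -3 hours
Calculation: 9 + (-3) = 6
Result: 06:43

06:43


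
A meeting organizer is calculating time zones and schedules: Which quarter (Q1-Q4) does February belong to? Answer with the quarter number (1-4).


Month: February (month 2)
Q1: January-March (months 1-3)
Q2: April-June (months 4-6)
Q3: July-September (months 7-9)
Q4: October-December (months 10-12)
Month 2 falls in Q1

1


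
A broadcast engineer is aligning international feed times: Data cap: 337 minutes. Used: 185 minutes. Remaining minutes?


Total budget: 337 minutes
Time used: 185 minutes
Remaining: 337 - 185 = 152 minutes
Percent used: 54.9%
Percent remaining: 45.1%

152


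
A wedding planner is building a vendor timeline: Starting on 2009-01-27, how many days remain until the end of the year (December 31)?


Start: January 27, 2009
End: December 31, 2009
Days left in January: 4
February: 28
March: 31
April: 30
May: 31
... plus remaining months
Sum of remaining months: 334
Total: 4 + 334 = 338

338


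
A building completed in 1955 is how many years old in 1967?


Birth year: 1955
Current year: 1967
Age = current year - birth year
Age = 1967 - 1955 = 12

12


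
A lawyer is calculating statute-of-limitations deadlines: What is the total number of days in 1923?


Year: 1923
Check leap year rules:
Divisible by 4? No
1923 is not a leap year
Days: 365

365


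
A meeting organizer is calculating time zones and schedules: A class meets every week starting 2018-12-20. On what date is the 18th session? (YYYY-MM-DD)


First occurrence: 2018-12-20 (occurrence 1)
Each occurrence is 7 days after the previous.
Occurrence 18 is 17 weeks after the first.
17 weeks = 119 days
2018-12-20 + 119 days = 2019-04-18

2019-04-18


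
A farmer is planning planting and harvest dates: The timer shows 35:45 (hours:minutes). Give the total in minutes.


Hours: 35
Minutes: 45
Convert hours to minutes: 35 x 60 = 2100
Add remaining minutes: 2100 + 45 = 2145

2145


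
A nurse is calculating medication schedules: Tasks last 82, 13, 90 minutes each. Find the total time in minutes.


Durations: 82, 13, 90
Running sum: 82
+ 13 = 95
+ 90 = 185
Total duration: 185 minutes
That is 3 hours and 5 minutes

185


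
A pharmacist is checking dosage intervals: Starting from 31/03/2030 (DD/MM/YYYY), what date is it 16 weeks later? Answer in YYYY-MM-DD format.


Start: 2030-03-31
Weeks to add: 16
Convert to days: 16 x 7 = 112 days
Add 112 days to 2030-03-31
Result: 2030-07-21

2030-07-21


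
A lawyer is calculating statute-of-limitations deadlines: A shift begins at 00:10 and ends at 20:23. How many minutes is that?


Start time: 00:10 = 10 minutes from midnight
End time: 20:23 = 1223 minutes from midnight
Difference: 1223 - 10 = 1213 minutes
That is 20 hours and 13 minutes

1213


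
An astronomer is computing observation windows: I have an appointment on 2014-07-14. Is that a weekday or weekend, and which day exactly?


Date: 2014-07-14
January 1, 2014 is a Wednesday
Day of year: 195
Offset from Jan 1: 194 days
194 mod 7 = 5
Result: Monday

Monday


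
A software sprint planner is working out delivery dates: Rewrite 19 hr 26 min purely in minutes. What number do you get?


Hours: 19
Extra minutes: 26
Minutes per hour: 60
Hours to minutes: 19 x 60 = 1140
Total: 1140 + 26 = 1166

1166


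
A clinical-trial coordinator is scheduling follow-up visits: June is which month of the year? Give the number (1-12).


Calendar month order:
5. May
6. June <--
7. July
June is month number 6

6


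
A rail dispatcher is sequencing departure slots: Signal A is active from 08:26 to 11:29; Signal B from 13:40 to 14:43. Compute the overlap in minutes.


Interval A: [506, 689] minutes from midnight
Interval B: [820, 883] minutes from midnight
Overlap start = max(506, 820) = 820
Overlap end = min(689, 883) = 689
End <= start, so the intervals do not overlap: 0 minutes

0


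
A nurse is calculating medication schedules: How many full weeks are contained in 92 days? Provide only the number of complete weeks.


Total days: 92
Days per week: 7
Division: 92 / 7 = 13 remainder 1
Complete weeks: 13
Remaining days: 1

13


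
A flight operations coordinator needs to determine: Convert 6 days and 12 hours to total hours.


Days: 6
Extra hours: 12
Hours per day: 24
Days to hours: 6 x 24 = 144
Total: 144 + 12 = 156

156


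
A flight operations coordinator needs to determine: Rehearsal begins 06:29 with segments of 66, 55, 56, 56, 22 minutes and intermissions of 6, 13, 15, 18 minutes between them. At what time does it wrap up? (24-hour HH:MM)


Start: 06:29 = 389 min from midnight
  after task 1 (66 min): 07:35
  after break (6 min): 07:41
  after task 2 (55 min): 08:36
  after break (13 min): 08:49
  after task 3 (56 min): 09:45
  after break (15 min): 10:00
  after task 4 (56 min): 10:56
  after break (18 min): 11:14
  after task 5 (22 min): 11:36
Total elapsed: 307 minutes
End time: 11:36

11:36


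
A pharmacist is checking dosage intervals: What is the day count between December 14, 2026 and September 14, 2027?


Start date: 2026-12-14
End date: 2027-09-14
Dec 2026: +18 days
Jan 2027: +31 days
Feb 2027: +28 days
... (7 more months)
Total: 274 days

274


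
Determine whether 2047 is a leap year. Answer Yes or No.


Year: 2047
Divisible by 4? 2047 / 4 = 511.75 -> No
Not divisible by 4, so NOT a leap year

No


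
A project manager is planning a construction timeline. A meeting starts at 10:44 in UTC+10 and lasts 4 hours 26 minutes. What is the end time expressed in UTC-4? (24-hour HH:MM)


Start: 10:44 in UTC+10
Step 1 - add duration:
  minutes: 44 + 26 = 70 (carry 1h)
  hours: 10 + 4 + 1 = 15
  end in UTC+10: 15:10
Step 2 - convert UTC+10 -> UTC-4:
  offset difference: -4 - (10) = -14 hours
  15 + (-14) = 1 -> mod 24 = 1
Result: 01:10 in UTC-4

01:10


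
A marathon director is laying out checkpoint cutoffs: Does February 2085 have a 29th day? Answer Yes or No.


Year: 2085
Divisible by 4? 2085 / 4 = 521.25 -> No
Not divisible by 4, so NOT a leap year

No


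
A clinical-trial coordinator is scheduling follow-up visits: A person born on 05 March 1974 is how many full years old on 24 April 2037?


Birth: 1974-03-05
Reference: 2037-04-24
Year difference: 2037 - 1974 = 63
Has birthday (03-05) occurred by 04-24? Yes
Age in full years: 63

63


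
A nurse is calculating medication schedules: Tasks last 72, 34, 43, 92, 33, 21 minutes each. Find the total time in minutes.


Durations: 72, 34, 43, 92, 33, 21
Running sum: 72
+ 34 = 106
+ 43 = 149
+ 92 = 241
+ 33 = 274
+ 21 = 295
Total duration: 295 minutes
That is 4 hours and 55 minutes

295


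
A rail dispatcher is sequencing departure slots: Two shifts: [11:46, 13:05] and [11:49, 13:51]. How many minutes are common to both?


Interval A: [706, 785] minutes from midnight
Interval B: [709, 831] minutes from midnight
Overlap start = max(706, 709) = 709
Overlap end = min(785, 831) = 785
Overlap = 785 - 709 = 76 minutes

76


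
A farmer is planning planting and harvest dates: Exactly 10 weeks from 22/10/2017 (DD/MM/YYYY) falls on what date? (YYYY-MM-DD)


Start: 2017-10-22
Weeks to add: 10
Convert to days: 10 x 7 = 70 days
Add 70 days to 2017-10-22
Result: 2017-12-31

2017-12-31


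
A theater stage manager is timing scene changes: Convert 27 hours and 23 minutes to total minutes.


Hours: 27
Minutes: 23
Convert hours to minutes: 27 x 60 = 1620
Add remaining minutes: 1620 + 23 = 1643

1643


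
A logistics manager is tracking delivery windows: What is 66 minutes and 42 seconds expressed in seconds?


Minutes: 66
Extra seconds: 42
Seconds per minute: 60
Minutes to seconds: 66 x 60 = 3960
Total: 3960 + 42 = 4002

4002


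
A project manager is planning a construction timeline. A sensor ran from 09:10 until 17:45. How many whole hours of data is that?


Start: 09:10
End: 17:45
Hour difference: 17 - 9 = 8 hours
Minute difference: 45 - 10 = 35 minutes
Total minutes: 515
Complete hours: 515 / 60 = 8 (remainder 35)

8


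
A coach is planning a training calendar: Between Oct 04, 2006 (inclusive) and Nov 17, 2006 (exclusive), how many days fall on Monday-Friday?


Start: 2006-10-04 (Wednesday)
End (exclusive): 2006-11-17 (Friday)
Total calendar days: 44
Full weeks: 44 // 7 = 6 -> 30 weekdays
Remaining 2 days starting on Wednesday:
  Wed(w), Thu(w) -> 2 weekdays
Total business days: 30 + 2 = 32

32


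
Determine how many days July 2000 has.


Month: July
Year: 2000
July is a 31-day month
Total: 31 days

31


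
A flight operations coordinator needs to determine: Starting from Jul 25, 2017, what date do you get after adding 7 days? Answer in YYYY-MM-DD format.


Start: 2017-07-25
Adding 7 days
Days remaining in July: 6
After July: 1 days still to add
August 2017 has 31 days, need 1
Result: 2017-08-01

2017-08-01


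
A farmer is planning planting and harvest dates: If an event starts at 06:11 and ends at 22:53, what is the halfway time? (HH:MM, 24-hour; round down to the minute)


Start time: 06:11 = 371 minutes from midnight
End time: 22:53 = 1373 minutes from midnight
Sum: 371 + 1373 = 1744
Midpoint: 1744 / 2 = 872 minutes
Convert: 872 / 60 = 14 hours, 32 minutes
Result: 14:32

14:32


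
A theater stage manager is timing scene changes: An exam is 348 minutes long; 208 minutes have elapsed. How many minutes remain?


Total budget: 348 minutes
Time used: 208 minutes
Remaining: 348 - 208 = 140 minutes
Percent used: 59.8%
Percent remaining: 40.2%

140


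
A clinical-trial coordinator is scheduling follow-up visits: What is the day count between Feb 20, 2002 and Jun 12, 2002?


Start date: 2002-02-20
End date: 2002-06-12
Feb 2002: +9 days
Mar 2002: +31 days
Apr 2002: +30 days
May 2002: +31 days
Jun 2002: +11 days
Total: 112 days

112


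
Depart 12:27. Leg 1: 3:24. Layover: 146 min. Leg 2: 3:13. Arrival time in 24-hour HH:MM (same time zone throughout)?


Depart: 12:27
Leg 1: +204 min -> 15:51
Layover: +146 min -> 18:17
Leg 2: +193 min -> 21:30
Total travel: 543 minutes = 9h 3m
Arrival: 21:30

21:30


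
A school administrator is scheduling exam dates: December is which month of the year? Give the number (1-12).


Calendar month order:
11. November
12. December <--
December is month number 12

12


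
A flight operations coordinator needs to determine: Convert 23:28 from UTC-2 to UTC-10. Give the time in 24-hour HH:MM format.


Local time: 23:28 at UTC-2 (offset -2h)
Target zone: UTC-10 (offset -10h)
Difference: -10 - (-2) = -8 hours
Calculation: 23 + (-8) = 15
Result: 15:28

15:28


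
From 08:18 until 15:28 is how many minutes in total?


Start time: 08:18 = 498 minutes from midnight
End time: 15:28 = 928 minutes from midnight
Difference: 928 - 498 = 430 minutes
That is 7 hours and 10 minutes

430


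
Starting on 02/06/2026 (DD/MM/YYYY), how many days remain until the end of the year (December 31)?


Start: June 02, 2026
End: December 31, 2026
Days left in June: 28
July: 31
August: 31
September: 30
October: 31
... plus remaining months
Sum of remaining months: 184
Total: 28 + 184 = 212

212


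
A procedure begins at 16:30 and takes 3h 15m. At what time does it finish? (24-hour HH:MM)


Start time: 16:30
Adding: 3 hours 15 minutes
Minutes: 30 + 15 = 45
Hours: 16 + 3 + 0 = 19
Result: 19:45

19:45


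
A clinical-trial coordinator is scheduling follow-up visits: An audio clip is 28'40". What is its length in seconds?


Minutes: 28
Seconds: 40
Convert minutes to seconds: 28 x 60 = 1680
Add remaining seconds: 1680 + 40 = 1720

1720


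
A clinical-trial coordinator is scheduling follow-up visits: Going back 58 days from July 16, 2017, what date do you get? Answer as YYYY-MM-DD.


Start: 2017-07-16
Subtracting 58 days
Days already passed in July: 16
After going back through July: 42 more days to subtract
June 2017: 30 days, 12 remaining
May 2017 has 31 days, need 12
Result: 2017-05-19

2017-05-19


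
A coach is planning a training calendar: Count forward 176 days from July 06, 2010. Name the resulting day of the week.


Start: 2010-07-06 (Tuesday)
Step 1 - find target date: add 176 days
  2010-07-06 + 176 days = 2010-12-29
Step 2 - day of week:
  176 mod 7 = 1
  Tuesday + 1 days -> Wednesday
Result: Wednesday (2010-12-29)

Wednesday


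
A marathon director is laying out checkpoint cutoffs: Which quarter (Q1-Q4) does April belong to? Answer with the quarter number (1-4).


Month: April (month 4)
Q1: January-March (months 1-3)
Q2: April-June (months 4-6)
Q3: July-September (months 7-9)
Q4: October-December (months 10-12)
Month 4 falls in Q2

2


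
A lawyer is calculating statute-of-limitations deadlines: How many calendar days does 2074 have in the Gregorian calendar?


Year: 2074
Check leap year rules:
Divisible by 4? No
2074 is not a leap year
Days: 365

365


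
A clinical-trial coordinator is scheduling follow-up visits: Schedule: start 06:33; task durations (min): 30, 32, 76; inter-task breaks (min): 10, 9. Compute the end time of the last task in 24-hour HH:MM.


Start: 06:33 = 393 min from midnight
  after task 1 (30 min): 07:03
  after break (10 min): 07:13
  after task 2 (32 min): 07:45
  after break (9 min): 07:54
  after task 3 (76 min): 09:10
Total elapsed: 157 minutes
End time: 09:10

09:10


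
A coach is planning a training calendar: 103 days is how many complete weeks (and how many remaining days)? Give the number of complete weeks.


Total days: 103
Days per week: 7
Division: 103 / 7 = 14 remainder 5
Complete weeks: 14
Remaining days: 5

14


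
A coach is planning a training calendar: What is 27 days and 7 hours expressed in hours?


Days: 27
Extra hours: 7
Hours per day: 24
Days to hours: 27 x 24 = 648
Total: 648 + 7 = 655

655


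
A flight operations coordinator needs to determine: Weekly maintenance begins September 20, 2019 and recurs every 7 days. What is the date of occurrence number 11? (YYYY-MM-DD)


First occurrence: 2019-09-20 (occurrence 1)
Each occurrence is 7 days after the previous.
Occurrence 11 is 10 weeks after the first.
10 weeks = 70 days
2019-09-20 + 70 days = 2019-11-29

2019-11-29


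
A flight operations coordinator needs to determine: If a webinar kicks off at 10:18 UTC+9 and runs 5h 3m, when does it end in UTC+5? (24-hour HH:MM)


Start: 10:18 in UTC+9
Step 1 - add duration:
  minutes: 18 + 3 = 21
  hours: 10 + 5 + 0 = 15
  end in UTC+9: 15:21
Step 2 - convert UTC+9 -> UTC+5:
  offset difference: 5 - (9) = -4 hours
  15 + (-4) = 11 -> mod 24 = 11
Result: 11:21 in UTC+5

11:21


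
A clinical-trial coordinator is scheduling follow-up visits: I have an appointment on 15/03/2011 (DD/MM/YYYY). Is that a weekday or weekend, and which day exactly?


Date: 2011-03-15
January 1, 2011 is a Saturday
Day of year: 74
Offset from Jan 1: 73 days
73 mod 7 = 3
Result: Tuesday

Tuesday


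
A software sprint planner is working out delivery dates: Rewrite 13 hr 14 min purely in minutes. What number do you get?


Hours: 13
Extra minutes: 14
Minutes per hour: 60
Hours to minutes: 13 x 60 = 780
Total: 780 + 14 = 794

794


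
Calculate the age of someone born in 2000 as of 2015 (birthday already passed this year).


Birth year: 2000
Current year: 2015
Age = current year - birth year
Age = 2015 - 2000 = 15

15


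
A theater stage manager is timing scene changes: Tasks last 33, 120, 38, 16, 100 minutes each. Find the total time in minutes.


Durations: 33, 120, 38, 16, 100
Running sum: 33
+ 120 = 153
+ 38 = 191
+ 16 = 207
+ 100 = 307
Total duration: 307 minutes
That is 5 hours and 7 minutes

307


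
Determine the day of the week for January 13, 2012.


Date: 2012-01-13
January 1, 2012 is a Sunday
Day of year: 13
Offset from Jan 1: 12 days
12 mod 7 = 5
Result: Friday

Friday


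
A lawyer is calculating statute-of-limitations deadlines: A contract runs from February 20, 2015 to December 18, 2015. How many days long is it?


Start date: 2015-02-20
End date: 2015-12-18
Feb 2015: +9 days
Mar 2015: +31 days
Apr 2015: +30 days
... (8 more months)
Total: 301 days

301


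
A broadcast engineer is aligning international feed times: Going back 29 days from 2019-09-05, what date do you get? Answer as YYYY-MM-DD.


Start: 2019-09-05
Subtracting 29 days
Days already passed in September: 5
After going back through September: 24 more days to subtract
August 2019 has 31 days, need 24
Result: 2019-08-07

2019-08-07


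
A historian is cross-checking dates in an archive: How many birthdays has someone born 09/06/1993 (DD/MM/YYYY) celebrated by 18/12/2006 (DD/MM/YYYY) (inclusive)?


Birth: 1993-06-09
Reference: 2006-12-18
Year difference: 2006 - 1993 = 13
Has birthday (06-09) occurred by 12-18? Yes
Age in full years: 13

13


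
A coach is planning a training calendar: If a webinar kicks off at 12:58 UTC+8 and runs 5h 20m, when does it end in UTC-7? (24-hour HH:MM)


Start: 12:58 in UTC+8
Step 1 - add duration:
  minutes: 58 + 20 = 78 (carry 1h)
  hours: 12 + 5 + 1 = 18
  end in UTC+8: 18:18
Step 2 - convert UTC+8 -> UTC-7:
  offset difference: -7 - (8) = -15 hours
  18 + (-15) = 3 -> mod 24 = 3
Result: 03:18 in UTC-7

03:18


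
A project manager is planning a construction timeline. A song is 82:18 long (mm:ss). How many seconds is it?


Minutes: 82
Extra seconds: 18
Seconds per minute: 60
Minutes to seconds: 82 x 60 = 4920
Total: 4920 + 18 = 4938

4938


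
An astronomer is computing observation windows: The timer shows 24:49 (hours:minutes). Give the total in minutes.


Hours: 24
Minutes: 49
Convert hours to minutes: 24 x 60 = 1440
Add remaining minutes: 1440 + 49 = 1489

1489


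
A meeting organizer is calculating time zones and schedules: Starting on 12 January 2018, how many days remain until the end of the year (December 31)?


Start: January 12, 2018
End: December 31, 2018
Days left in January: 19
February: 28
March: 31
April: 30
May: 31
... plus remaining months
Sum of remaining months: 334
Total: 19 + 334 = 353

353


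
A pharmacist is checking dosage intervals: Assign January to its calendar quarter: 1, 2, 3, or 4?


Month: January (month 1)
Q1: January-March (months 1-3)
Q2: April-June (months 4-6)
Q3: July-September (months 7-9)
Q4: October-December (months 10-12)
Month 1 falls in Q1

1


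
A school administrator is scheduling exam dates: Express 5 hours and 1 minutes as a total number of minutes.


Hours: 5
Extra minutes: 1
Minutes per hour: 60
Hours to minutes: 5 x 60 = 300
Total: 300 + 1 = 301

301


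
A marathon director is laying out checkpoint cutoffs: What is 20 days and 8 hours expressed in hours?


Days: 20
Extra hours: 8
Hours per day: 24
Days to hours: 20 x 24 = 480
Total: 480 + 8 = 488

488


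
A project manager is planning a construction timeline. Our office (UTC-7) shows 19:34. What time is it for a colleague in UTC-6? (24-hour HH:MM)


Local time: 19:34 at UTC-7 (offset -7h)
Target zone: UTC-6 (offset -6h)
Difference: -6 - (-7) = 1 hours
Calculation: 19 + (1) = 20
Result: 20:34

20:34


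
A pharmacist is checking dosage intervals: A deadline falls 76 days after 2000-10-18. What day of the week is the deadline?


Start: 2000-10-18 (Wednesday)
Step 1 - find target date: add 76 days
  2000-10-18 + 76 days = 2001-01-02
Step 2 - day of week:
  76 mod 7 = 6
  Wednesday + 6 days -> Tuesday
Result: Tuesday (2001-01-02)

Tuesday


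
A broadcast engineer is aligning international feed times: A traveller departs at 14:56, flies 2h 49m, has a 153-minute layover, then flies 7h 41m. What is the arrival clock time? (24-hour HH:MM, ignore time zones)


Depart: 14:56
Leg 1: +169 min -> 17:45
Layover: +153 min -> 20:18
Leg 2: +461 min -> 03:59
Total travel: 783 minutes = 13h 3m
Arrival: 03:59

03:59


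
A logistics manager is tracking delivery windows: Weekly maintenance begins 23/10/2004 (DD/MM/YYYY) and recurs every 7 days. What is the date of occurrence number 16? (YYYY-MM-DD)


First occurrence: 2004-10-23 (occurrence 1)
Each occurrence is 7 days after the previous.
Occurrence 16 is 15 weeks after the first.
15 weeks = 105 days
2004-10-23 + 105 days = 2005-02-05

2005-02-05


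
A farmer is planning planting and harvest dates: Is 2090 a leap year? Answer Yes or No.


Year: 2090
Divisible by 4? 2090 / 4 = 522.5 -> No
Not divisible by 4, so NOT a leap year

No


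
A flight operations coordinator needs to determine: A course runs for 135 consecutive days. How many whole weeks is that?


Total days: 135
Days per week: 7
Division: 135 / 7 = 19 remainder 2
Complete weeks: 19
Remaining days: 2

19


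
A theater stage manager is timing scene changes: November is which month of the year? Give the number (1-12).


Calendar month order:
10. October
11. November <--
12. December
November is month number 11

11


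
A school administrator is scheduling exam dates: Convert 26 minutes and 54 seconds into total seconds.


Minutes: 26
Seconds: 54
Convert minutes to seconds: 26 x 60 = 1560
Add remaining seconds: 1560 + 54 = 1614

1614


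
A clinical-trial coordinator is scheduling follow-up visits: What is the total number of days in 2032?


Year: 2032
Check leap year rules:
Divisible by 4? Yes
Divisible by 100? No
2032 is a leap year
Days: 366

366


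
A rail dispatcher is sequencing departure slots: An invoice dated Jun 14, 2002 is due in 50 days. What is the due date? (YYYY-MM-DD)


Start: 2002-06-14
Adding 50 days
Days remaining in June: 16
After June: 34 days still to add
July 2002: 31 days, 3 remaining
August 2002 has 31 days, need 3
Result: 2002-08-03

2002-08-03


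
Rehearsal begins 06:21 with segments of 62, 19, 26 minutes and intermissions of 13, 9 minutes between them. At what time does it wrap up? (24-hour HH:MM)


Start: 06:21 = 381 min from midnight
  after task 1 (62 min): 07:23
  after break (13 min): 07:36
  after task 2 (19 min): 07:55
  after break (9 min): 08:04
  after task 3 (26 min): 08:30
Total elapsed: 129 minutes
End time: 08:30

08:30


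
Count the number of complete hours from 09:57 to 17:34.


Start: 09:57
End: 17:34
Hour difference: 17 - 9 = 8 hours
Minute difference: 34 - 57 = -23 minutes
Total minutes: 457
Complete hours: 457 / 60 = 7 (remainder 37)

7


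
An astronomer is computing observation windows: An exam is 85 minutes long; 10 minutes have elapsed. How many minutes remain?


Total budget: 85 minutes
Time used: 10 minutes
Remaining: 85 - 10 = 75 minutes
Percent used: 11.8%
Percent remaining: 88.2%

75


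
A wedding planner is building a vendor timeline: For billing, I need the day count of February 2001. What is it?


Month: February
Year: 2001
2001 is not a leap year
February has 28 days
Total: 28 days

28


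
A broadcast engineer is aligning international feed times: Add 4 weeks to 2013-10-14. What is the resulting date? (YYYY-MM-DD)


Start: 2013-10-14
Weeks to add: 4
Convert to days: 4 x 7 = 28 days
Add 28 days to 2013-10-14
Result: 2013-11-11

2013-11-11


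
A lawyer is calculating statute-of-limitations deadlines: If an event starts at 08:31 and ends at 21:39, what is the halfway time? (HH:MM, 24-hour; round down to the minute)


Start time: 08:31 = 511 minutes from midnight
End time: 21:39 = 1299 minutes from midnight
Sum: 511 + 1299 = 1810
Midpoint: 1810 / 2 = 905 minutes
Convert: 905 / 60 = 15 hours, 5 minutes
Result: 15:05

15:05


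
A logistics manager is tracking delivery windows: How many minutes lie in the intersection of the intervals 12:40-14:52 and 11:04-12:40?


Interval A: [760, 892] minutes from midnight
Interval B: [664, 760] minutes from midnight
Overlap start = max(760, 664) = 760
Overlap end = min(892, 760) = 760
End <= start, so the intervals do not overlap: 0 minutes

0


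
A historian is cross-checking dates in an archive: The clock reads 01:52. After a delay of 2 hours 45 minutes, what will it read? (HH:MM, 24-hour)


Start time: 01:52
Adding: 2 hours 45 minutes
Minutes: 52 + 45 = 97
Minute overflow: 97 >= 60, so carry 1 hour, minutes = 37
Hours: 1 + 2 + 1 = 4
Result: 04:37

04:37


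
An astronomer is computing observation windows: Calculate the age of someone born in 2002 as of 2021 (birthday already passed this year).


Birth year: 2002
Current year: 2021
Age = current year - birth year
Age = 2021 - 2002 = 19

19


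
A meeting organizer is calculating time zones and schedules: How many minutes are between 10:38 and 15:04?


Start time: 10:38 = 638 minutes from midnight
End time: 15:04 = 904 minutes from midnight
Difference: 904 - 638 = 266 minutes
That is 4 hours and 26 minutes

266


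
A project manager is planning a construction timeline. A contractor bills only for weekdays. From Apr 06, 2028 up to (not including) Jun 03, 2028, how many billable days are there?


Start: 2028-04-06 (Thursday)
End (exclusive): 2028-06-03 (Saturday)
Total calendar days: 58
Full weeks: 58 // 7 = 8 -> 40 weekdays
Remaining 2 days starting on Thursday:
  Thu(w), Fri(w) -> 2 weekdays
Total business days: 40 + 2 = 42

42


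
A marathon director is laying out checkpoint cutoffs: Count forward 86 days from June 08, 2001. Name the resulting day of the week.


Start: 2001-06-08 (Friday)
Step 1 - find target date: add 86 days
  2001-06-08 + 86 days = 2001-09-02
Step 2 - day of week:
  86 mod 7 = 2
  Friday + 2 days -> Sunday
Result: Sunday (2001-09-02)

Sunday


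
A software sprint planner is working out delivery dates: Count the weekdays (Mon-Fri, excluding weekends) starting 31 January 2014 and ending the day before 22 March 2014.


Start: 2014-01-31 (Friday)
End (exclusive): 2014-03-22 (Saturday)
Total calendar days: 50
Full weeks: 50 // 7 = 7 -> 35 weekdays
Remaining 1 days starting on Friday:
  Fri(w) -> 1 weekdays
Total business days: 35 + 1 = 36

36


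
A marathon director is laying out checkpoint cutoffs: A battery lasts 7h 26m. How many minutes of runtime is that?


Hours: 7
Extra minutes: 26
Minutes per hour: 60
Hours to minutes: 7 x 60 = 420
Total: 420 + 26 = 446

446


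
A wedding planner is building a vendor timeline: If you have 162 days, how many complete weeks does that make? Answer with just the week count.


Total days: 162
Days per week: 7
Division: 162 / 7 = 23 remainder 1
Complete weeks: 23
Remaining days: 1

23


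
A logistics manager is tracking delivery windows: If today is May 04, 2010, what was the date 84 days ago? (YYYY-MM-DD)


Start: 2010-05-04
Subtracting 84 days
Days already passed in May: 4
After going back through May: 80 more days to subtract
April 2010: 30 days, 50 remaining
March 2010: 31 days, 19 remaining
February 2010 has 28 days, need 19
Result: 2010-02-09

2010-02-09


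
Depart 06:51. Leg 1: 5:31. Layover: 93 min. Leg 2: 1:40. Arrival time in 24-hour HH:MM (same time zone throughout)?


Depart: 06:51
Leg 1: +331 min -> 12:22
Layover: +93 min -> 13:55
Leg 2: +100 min -> 15:35
Total travel: 524 minutes = 8h 44m
Arrival: 15:35

15:35


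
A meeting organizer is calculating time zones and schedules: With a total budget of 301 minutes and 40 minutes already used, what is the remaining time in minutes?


Total budget: 301 minutes
Time used: 40 minutes
Remaining: 301 - 40 = 261 minutes
Percent used: 13.3%
Percent remaining: 86.7%

261


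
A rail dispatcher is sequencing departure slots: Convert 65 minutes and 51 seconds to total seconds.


Minutes: 65
Extra seconds: 51
Seconds per minute: 60
Minutes to seconds: 65 x 60 = 3900
Total: 3900 + 51 = 3951

3951


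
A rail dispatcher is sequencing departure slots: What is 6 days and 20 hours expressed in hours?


Days: 6
Extra hours: 20
Hours per day: 24
Days to hours: 6 x 24 = 144
Total: 144 + 20 = 164

164


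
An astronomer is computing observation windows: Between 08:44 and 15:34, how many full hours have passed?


Start: 08:44
End: 15:34
Hour difference: 15 - 8 = 7 hours
Minute difference: 34 - 44 = -10 minutes
Total minutes: 410
Complete hours: 410 / 60 = 6 (remainder 50)

6


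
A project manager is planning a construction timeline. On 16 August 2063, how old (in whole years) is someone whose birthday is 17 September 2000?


Birth: 2000-09-17
Reference: 2063-08-16
Year difference: 2063 - 2000 = 63
Has birthday (09-17) occurred by 08-16? No
Birthday not yet reached this year -> subtract 1
Age in full years: 62

62


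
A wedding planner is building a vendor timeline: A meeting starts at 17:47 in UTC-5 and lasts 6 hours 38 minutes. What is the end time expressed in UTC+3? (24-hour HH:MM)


Start: 17:47 in UTC-5
Step 1 - add duration:
  minutes: 47 + 38 = 85 (carry 1h)
  hours: 17 + 6 + 1 = 24
  end in UTC-5: 00:25
Step 2 - convert UTC-5 -> UTC+3:
  offset difference: 3 - (-5) = 8 hours
  0 + (8) = 8 -> mod 24 = 8
Result: 08:25 in UTC+3

08:25


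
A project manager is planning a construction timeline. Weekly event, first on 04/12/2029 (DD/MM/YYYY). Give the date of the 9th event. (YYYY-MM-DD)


First occurrence: 2029-12-04 (occurrence 1)
Each occurrence is 7 days after the previous.
Occurrence 9 is 8 weeks after the first.
8 weeks = 56 days
2029-12-04 + 56 days = 2030-01-29

2030-01-29


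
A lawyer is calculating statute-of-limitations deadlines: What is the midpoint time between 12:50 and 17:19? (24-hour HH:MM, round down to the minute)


Start time: 12:50 = 770 minutes from midnight
End time: 17:19 = 1039 minutes from midnight
Sum: 770 + 1039 = 1809
Midpoint: 1809 / 2 = 904 minutes
Convert: 904 / 60 = 15 hours, 4 minutes
Result: 15:04

15:04


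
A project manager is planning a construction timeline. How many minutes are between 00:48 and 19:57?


Start time: 00:48 = 48 minutes from midnight
End time: 19:57 = 1197 minutes from midnight
Difference: 1197 - 48 = 1149 minutes
That is 19 hours and 9 minutes

1149


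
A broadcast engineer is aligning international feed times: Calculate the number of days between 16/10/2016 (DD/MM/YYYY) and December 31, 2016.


Start: October 16, 2016
End: December 31, 2016
Days left in October: 15
November: 30
December: 31
Sum of remaining months: 61
Total: 15 + 61 = 76

76


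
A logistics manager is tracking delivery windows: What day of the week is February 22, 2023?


Date: 2023-02-22
January 1, 2023 is a Sunday
Day of year: 53
Offset from Jan 1: 52 days
52 mod 7 = 3
Result: Wednesday

Wednesday


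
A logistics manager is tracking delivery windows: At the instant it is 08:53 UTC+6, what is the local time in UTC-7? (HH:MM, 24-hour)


Local time: 08:53 at UTC+6 (offset 6h)
Target zone: UTC-7 (offset -7h)
Difference: -7 - (6) = -13 hours
Calculation: 8 + (-13) = -5
Wraparound: (-5) mod 24 = 19
Result: 19:53

19:53


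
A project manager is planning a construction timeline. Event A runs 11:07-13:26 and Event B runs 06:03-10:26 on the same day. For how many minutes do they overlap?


Interval A: [667, 806] minutes from midnight
Interval B: [363, 626] minutes from midnight
Overlap start = max(667, 363) = 667
Overlap end = min(806, 626) = 626
End <= start, so the intervals do not overlap: 0 minutes

0


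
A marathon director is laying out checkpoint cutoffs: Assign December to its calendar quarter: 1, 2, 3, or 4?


Month: December (month 12)
Q1: January-March (months 1-3)
Q2: April-June (months 4-6)
Q3: July-September (months 7-9)
Q4: October-December (months 10-12)
Month 12 falls in Q4

4


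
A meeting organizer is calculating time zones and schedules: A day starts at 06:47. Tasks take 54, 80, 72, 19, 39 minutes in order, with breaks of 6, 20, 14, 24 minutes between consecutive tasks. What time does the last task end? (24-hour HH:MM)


Start: 06:47 = 407 min from midnight
  after task 1 (54 min): 07:41
  after break (6 min): 07:47
  after task 2 (80 min): 09:07
  after break (20 min): 09:27
  after task 3 (72 min): 10:39
  after break (14 min): 10:53
  after task 4 (19 min): 11:12
  after break (24 min): 11:36
  after task 5 (39 min): 12:15
Total elapsed: 328 minutes
End time: 12:15

12:15


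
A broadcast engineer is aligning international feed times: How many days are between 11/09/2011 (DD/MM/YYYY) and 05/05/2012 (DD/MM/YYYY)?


Start date: 2011-09-11
End date: 2012-05-05
Sep 2011: +20 days
Oct 2011: +31 days
Nov 2011: +30 days
... (6 more months)
Total: 237 days

237


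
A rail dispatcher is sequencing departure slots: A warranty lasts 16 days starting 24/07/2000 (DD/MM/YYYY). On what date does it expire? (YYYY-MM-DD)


Start: 2000-07-24
Adding 16 days
Days remaining in July: 7
After July: 9 days still to add
August 2000 has 31 days, need 9
Result: 2000-08-09

2000-08-09


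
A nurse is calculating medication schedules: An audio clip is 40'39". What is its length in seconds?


Minutes: 40
Seconds: 39
Convert minutes to seconds: 40 x 60 = 2400
Add remaining seconds: 2400 + 39 = 2439

2439


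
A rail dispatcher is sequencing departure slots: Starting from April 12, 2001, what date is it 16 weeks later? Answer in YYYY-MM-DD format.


Start: 2001-04-12
Weeks to add: 16
Convert to days: 16 x 7 = 112 days
Add 112 days to 2001-04-12
Result: 2001-08-02

2001-08-02


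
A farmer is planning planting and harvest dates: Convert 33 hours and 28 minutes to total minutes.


Hours: 33
Minutes: 28
Convert hours to minutes: 33 x 60 = 1980
Add remaining minutes: 1980 + 28 = 2008

2008


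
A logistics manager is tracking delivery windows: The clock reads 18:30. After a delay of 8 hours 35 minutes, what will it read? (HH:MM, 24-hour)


Start time: 18:30
Adding: 8 hours 35 minutes
Minutes: 30 + 35 = 65
Minute overflow: 65 >= 60, so carry 1 hour, minutes = 5
Hours: 18 + 8 + 1 = 27
Hour wraparound: 27 mod 24 = 3
Result: 03:05

03:05


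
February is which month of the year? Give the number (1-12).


Calendar month order:
1. January
2. February <--
3. March
February is month number 2

2


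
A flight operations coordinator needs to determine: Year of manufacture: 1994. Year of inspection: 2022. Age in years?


Birth year: 1994
Current year: 2022
Age = current year - birth year
Age = 2022 - 1994 = 28

28


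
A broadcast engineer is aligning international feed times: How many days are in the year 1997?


Year: 1997
Check leap year rules:
Divisible by 4? No
1997 is not a leap year
Days: 365

365


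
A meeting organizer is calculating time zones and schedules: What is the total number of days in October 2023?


Month: October
Year: 2023
October is a 31-day month
Total: 31 days

31


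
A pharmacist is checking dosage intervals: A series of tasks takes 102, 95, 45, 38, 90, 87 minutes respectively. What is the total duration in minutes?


Durations: 102, 95, 45, 38, 90, 87
Running sum: 102
+ 95 = 197
+ 45 = 242
+ 38 = 280
+ 90 = 370
+ 87 = 457
Total duration: 457 minutes
That is 7 hours and 37 minutes

457


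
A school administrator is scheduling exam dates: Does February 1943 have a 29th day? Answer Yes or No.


Year: 1943
Divisible by 4? 1943 / 4 = 485.75 -> No
Not divisible by 4, so NOT a leap year

No


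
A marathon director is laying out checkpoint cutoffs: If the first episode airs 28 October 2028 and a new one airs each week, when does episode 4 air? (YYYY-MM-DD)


First occurrence: 2028-10-28 (occurrence 1)
Each occurrence is 7 days after the previous.
Occurrence 4 is 3 weeks after the first.
3 weeks = 21 days
2028-10-28 + 21 days = 2028-11-18

2028-11-18
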